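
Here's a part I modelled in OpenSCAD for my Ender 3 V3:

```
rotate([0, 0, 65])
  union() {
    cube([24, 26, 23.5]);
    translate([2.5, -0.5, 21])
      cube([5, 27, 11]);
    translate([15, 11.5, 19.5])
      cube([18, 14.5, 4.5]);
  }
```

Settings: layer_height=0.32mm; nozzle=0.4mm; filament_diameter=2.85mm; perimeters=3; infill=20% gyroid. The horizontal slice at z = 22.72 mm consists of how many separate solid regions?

At z = 22.72 mm: the cube is present — its section is the full 24×26 rectangle; the 5×27 cube at (2.5, -0.5) contributes its full rectangle; the cube at (15, 11.5) is present — its section is the full 18×14.5 rectangle; Taking the union: the regions partially overlap (shared area 260.50 mm²), so overlapping operands fuse into one piece — 1 connected region; (rotated 65° about Z; rotation is an isometry so areas/perimeters/island counts are preserved). The result has 1 disconnected region.

1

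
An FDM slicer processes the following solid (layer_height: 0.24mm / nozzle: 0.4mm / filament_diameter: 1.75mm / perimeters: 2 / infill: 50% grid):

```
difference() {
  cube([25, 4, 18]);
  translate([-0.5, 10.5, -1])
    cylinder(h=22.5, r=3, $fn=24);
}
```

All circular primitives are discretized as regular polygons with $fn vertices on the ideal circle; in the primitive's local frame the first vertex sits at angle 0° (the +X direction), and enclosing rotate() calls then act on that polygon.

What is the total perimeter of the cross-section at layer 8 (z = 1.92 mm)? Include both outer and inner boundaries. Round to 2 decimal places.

58.00 mm

At z = 1.92 mm: the cube (footprint 25×4) is included at this height (perimeter 58.00 mm); the cylinder at (-0.5, 10.5): section is a regular 24-gon, circumradius r=3 (perimeter = 2·24·3.000·sin(180°/24) = 18.80 mm); Subtracting the remaining from the first: starting from the 25×4 cube, the r=3 cylinder at (-0.5, 10.5) misses the remaining region (no effect) — boundary = 58.00 mm. Overall, the cross-section is a single solid region. Total boundary length (outer) = 58.00 mm.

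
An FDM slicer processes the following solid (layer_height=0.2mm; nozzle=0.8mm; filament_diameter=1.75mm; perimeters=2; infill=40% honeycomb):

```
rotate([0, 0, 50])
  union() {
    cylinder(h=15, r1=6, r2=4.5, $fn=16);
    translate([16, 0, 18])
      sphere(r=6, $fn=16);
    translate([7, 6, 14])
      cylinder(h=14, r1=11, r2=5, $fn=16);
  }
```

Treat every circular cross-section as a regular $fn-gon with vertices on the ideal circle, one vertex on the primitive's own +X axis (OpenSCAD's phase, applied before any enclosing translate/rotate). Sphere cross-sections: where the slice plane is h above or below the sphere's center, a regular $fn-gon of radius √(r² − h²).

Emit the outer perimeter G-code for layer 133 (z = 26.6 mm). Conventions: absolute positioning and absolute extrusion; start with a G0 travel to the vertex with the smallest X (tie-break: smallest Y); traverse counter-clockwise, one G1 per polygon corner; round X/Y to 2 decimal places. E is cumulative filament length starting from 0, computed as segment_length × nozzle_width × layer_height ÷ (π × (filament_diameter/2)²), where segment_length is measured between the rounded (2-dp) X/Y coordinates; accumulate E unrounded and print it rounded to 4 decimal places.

At z = 26.6 mm: the cone is not intersected at this z (z outside [0, 15]); the sphere at (16, 0) is absent (|z−center|=8.600 > r=6); the cone at (7, 6) (r1=11→r2=5) has section circumradius 5.600 here — a regular 16-gon; Merging all regions: only the cone at (7, 6) is present, so the union is just that shape — 1 connected region; (whole slice rotated 50° about Z — lengths, areas and connectivity unchanged). The outline is a single polygon with 16 vertices. Extrusion per mm of travel: 0.8 × 0.2 / (π × 0.875²) = 0.066520. Accumulating E over each segment gives final E = 2.3256.

G0 X-5.68 Y8.73 Z26.60
G1 X-5.06 Y6.63 E0.1457
G1 X-3.70 Y4.93 E0.2905
G1 X-1.78 Y3.88 E0.4360
G1 X0.39 Y3.64 E0.5813
G1 X2.49 Y4.25 E0.7267
G1 X4.19 Y5.62 E0.8720
G1 X5.24 Y7.54 E1.0175
G1 X5.48 Y9.71 E1.1628
G1 X4.87 Y11.80 E1.3076
G1 X3.50 Y13.51 E1.4534
G1 X1.59 Y14.56 E1.5983
G1 X-0.58 Y14.80 E1.7436
G1 X-2.68 Y14.19 E1.8890
G1 X-4.39 Y12.82 E2.0348
G1 X-5.44 Y10.90 E2.1804
G1 X-5.68 Y8.73 E2.3256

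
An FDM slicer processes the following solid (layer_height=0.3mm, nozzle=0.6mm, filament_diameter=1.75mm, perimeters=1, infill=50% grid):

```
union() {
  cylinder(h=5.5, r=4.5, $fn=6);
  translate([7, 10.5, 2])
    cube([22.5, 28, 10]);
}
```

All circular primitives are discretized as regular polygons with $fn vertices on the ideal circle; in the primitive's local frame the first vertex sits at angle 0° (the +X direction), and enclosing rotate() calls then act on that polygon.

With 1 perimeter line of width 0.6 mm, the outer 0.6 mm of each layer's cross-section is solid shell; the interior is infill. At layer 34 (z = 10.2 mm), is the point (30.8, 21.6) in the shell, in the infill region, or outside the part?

At z = 10.2 mm: the cylinder is absent (z outside [0, 5.5]); the 22.5×28 cube at (7, 10.5) contributes its full rectangle; Merging all regions: only the 22.5×28 cube at (7, 10.5) is present, so the union is just that shape — 1 connected region. Overall, the cross-section is a single solid region. The nearest boundary edge runs (29.50, 10.50)→(29.50, 38.50); distance from the point to it = 1.30 mm. The point is not inside any of the regions above, so it lies outside the cross-section (1.30 mm from the nearest boundary).

outside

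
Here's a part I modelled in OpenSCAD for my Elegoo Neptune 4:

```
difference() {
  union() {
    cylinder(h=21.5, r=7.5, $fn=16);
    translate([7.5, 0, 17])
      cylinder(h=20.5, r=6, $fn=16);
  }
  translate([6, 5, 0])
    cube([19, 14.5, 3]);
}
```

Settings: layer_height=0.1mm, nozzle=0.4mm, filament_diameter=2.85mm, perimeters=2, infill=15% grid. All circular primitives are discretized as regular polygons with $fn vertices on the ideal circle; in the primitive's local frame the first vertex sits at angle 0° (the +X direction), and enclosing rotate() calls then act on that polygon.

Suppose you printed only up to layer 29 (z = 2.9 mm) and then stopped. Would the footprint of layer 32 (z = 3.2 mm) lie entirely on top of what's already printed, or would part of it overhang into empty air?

entirely on top

Compare the two slices. At z = 2.9: the r=7.5 cylinder gives a regular 16-gon of circumradius 7.5 (constant along its height) (area = (16/2)·7.500²·sin(360°/16) = 172.21 mm²); the cylinder at (7.5, 0) does not reach this height (z outside [17, 37.5]); Combining (union): only the r=7.5 cylinder is present, so the union is just that shape — area = 172.21 mm²; the 19×14.5 cube at (6, 5) contributes its full rectangle (area 275.50 mm²); Taking the first minus the rest: starting from the result so far (172.21 mm²), the 19×14.5 cube at (6, 5) misses the remaining region (no effect) — area = 172.21 mm². At z = 3.2: the r=7.5 cylinder gives a regular 16-gon of circumradius 7.5 (constant along its height) (area = (16/2)·7.500²·sin(360°/16) = 172.21 mm²); the cylinder at (7.5, 0) does not reach this height (z outside [17, 37.5]); Taking the union: only the r=7.5 cylinder is present, so the union is just that shape — area = 172.21 mm²; the cube at (6, 5) does not reach this height (z outside [0, 3]); After the difference (first − rest): none of the subtracted shapes is present at this height, so that combined region is unchanged — area = 172.21 mm². Checking containment: the cross-section at z = 3.2 is a subset of the cross-section at z = 2.9.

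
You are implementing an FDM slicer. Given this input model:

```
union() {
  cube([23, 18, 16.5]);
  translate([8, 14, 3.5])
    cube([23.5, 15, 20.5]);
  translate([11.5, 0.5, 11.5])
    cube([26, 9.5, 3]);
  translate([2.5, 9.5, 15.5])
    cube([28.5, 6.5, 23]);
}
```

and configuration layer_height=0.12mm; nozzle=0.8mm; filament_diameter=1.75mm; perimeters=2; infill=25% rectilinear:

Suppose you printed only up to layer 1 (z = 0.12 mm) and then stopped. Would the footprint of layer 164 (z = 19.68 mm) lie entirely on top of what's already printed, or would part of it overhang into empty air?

part overhangs

Compare the two slices. At z = 0.12: the 23×18 cube contributes its full rectangle (area 414.00 mm²); the cube at (8, 14) does not reach this height (z outside [3.5, 24]); the cube at (11.5, 0.5) is absent (z outside [11.5, 14.5]); the cube at (2.5, 9.5) does not reach this height (z outside [15.5, 38.5]); Merging all regions: only the 23×18 cube is present, so the union is just that shape — area = 414.00 mm². At z = 19.68: the cube does not reach this height (z outside [0, 16.5]); the cube at (8, 14) (footprint 23.5×15) is included at this height (area 352.50 mm²); the cube at (11.5, 0.5) is not intersected at this z (z outside [11.5, 14.5]); the 28.5×6.5 cube at (2.5, 9.5) contributes its full rectangle (area 185.25 mm²); Taking the union: the regions partially overlap — summed areas 537.75 mm² minus the doubly-counted overlap 46.00 mm² gives 491.75 mm² — area = 491.75 mm². Checking containment: at z = 19.68 the cross-section extends beyond the z = 0.12 cross-section by about 328.50 mm².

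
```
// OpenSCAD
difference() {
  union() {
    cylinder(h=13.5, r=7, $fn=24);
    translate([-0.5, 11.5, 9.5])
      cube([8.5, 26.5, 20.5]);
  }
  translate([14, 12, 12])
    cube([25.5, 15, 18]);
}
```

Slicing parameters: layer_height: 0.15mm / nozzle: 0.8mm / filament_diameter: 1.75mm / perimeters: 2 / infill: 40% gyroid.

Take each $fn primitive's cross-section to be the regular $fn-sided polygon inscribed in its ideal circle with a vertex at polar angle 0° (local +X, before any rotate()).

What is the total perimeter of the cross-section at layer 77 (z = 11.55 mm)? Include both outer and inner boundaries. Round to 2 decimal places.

113.86 mm

At z = 11.55 mm: the r=7 cylinder gives a regular 24-gon of circumradius 7 (constant along its height) (perimeter = 2·24·7.000·sin(180°/24) = 43.86 mm); the cube at (-0.5, 11.5) is present — its section is the full 8.5×26.5 rectangle (perimeter 70.00 mm); Merging all regions: the 2 present regions are separate (no shared area or edge), so areas and boundary lengths simply add and each stays a separate island — boundary = 113.86 mm; the cube at (14, 12) does not reach this height (z outside [12, 30]); Subtracting the remaining from the first: none of the subtracted shapes is present at this height, so the result so far is unchanged — boundary = 113.86 mm. Overall, the cross-section has 2 separate islands. Total boundary length (outer) = 113.86 mm.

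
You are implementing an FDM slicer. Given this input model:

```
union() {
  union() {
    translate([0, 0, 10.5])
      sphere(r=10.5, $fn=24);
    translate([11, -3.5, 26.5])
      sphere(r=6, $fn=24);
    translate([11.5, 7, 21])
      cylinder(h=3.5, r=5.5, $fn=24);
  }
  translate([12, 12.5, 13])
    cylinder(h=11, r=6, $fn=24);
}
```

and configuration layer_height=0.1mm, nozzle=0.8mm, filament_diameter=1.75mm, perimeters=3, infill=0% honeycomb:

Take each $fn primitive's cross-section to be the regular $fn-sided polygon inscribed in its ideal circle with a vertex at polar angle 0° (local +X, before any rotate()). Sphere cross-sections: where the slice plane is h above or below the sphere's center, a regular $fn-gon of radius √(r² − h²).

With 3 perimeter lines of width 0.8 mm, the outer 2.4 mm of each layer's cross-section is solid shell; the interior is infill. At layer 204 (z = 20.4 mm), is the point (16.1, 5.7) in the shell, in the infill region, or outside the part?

At z = 20.4 mm: the r=10.5 sphere slices to a regular 24-gon of circumradius 3.499 (√(r²−h²) with h=9.9 from center); the sphere at (11, -3.5) is not intersected at this z (|z−center|=6.100 > r=6); the cylinder at (11.5, 7) does not reach this height (z outside [21, 24.5]); Combining (union): only the r=10.5 sphere is present, so the union is just that shape — 1 connected region; the r=6 cylinder at (12, 12.5) contributes a regular 24-gon of circumradius 6; Taking the union: the 2 present regions are separate (no shared area or edge), so areas and boundary lengths simply add and each stays a separate island — 2 connected regions. Overall, the cross-section has 2 separate islands. The nearest boundary edge runs (16.24, 8.26)→(15.00, 7.30); distance from the point to it = 1.94 mm. The point is not inside any of the regions above, so it lies outside the cross-section (1.94 mm from the nearest boundary).

outside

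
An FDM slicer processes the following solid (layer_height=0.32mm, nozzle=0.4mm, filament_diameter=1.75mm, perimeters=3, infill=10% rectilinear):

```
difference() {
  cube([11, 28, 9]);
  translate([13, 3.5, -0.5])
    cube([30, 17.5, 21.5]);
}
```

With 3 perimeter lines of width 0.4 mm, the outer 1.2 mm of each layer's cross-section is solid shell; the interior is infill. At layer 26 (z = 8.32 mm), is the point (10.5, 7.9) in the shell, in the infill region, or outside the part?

shell

At z = 8.32 mm: the cube is present — its section is the full 11×28 rectangle; the 30×17.5 cube at (13, 3.5) contributes its full rectangle; After the difference (first − rest): starting from the 11×28 cube, the 30×17.5 cube at (13, 3.5) misses the remaining region (no effect) — 1 connected region. Overall, the cross-section is a single solid region. The nearest boundary edge runs (11.00, 28.00)→(11.00, 0.00); distance from the point to it = 0.50 mm. The point is inside the cross-section, 0.50 mm from the nearest boundary — within the 1.2 mm shell band (3 × 0.4).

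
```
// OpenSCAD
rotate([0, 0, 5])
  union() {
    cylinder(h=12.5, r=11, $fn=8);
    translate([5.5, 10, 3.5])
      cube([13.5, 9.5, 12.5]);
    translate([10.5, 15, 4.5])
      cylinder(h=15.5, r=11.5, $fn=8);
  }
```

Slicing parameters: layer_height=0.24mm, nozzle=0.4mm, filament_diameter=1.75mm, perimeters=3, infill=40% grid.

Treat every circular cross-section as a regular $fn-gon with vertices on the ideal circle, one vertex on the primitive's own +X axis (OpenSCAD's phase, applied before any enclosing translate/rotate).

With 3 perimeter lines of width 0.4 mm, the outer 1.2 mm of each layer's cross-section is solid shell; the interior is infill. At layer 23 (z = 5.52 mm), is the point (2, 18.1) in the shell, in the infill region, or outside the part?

At z = 5.52 mm: the r=11 cylinder contributes a regular 8-gon of circumradius 11; the cube at (5.5, 10) is present — its section is the full 13.5×9.5 rectangle; the cylinder at (10.5, 15): section is a regular 8-gon, circumradius r=11.5; Combining (union): the regions partially overlap (shared area 150.26 mm²), so overlapping operands fuse into one piece — 1 connected region; (whole slice rotated 5° about Z — lengths, areas and connectivity unchanged). Overall, the cross-section is a single solid region. Undo the 5° rotation: the query point maps to (3.570, 17.857) in the un-rotated model frame. The nearest boundary edge runs (-1.00, 15.00)→(2.37, 23.13); distance from the point to it = 3.13 mm. The point is inside the cross-section and 3.13 mm from the nearest boundary — more than the 1.2 mm shell width (3 × 0.4), so it's in the infill interior.

infill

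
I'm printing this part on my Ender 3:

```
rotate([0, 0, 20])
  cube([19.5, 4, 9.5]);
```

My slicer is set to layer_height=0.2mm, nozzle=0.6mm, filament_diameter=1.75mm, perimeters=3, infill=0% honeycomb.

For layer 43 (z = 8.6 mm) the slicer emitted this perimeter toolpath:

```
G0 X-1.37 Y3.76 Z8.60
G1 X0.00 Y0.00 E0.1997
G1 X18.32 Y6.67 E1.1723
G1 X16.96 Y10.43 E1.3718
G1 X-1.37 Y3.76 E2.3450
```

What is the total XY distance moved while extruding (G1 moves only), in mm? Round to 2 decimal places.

Sum the Euclidean lengths of each G1 segment: total = 47.00 mm.

47.00 mm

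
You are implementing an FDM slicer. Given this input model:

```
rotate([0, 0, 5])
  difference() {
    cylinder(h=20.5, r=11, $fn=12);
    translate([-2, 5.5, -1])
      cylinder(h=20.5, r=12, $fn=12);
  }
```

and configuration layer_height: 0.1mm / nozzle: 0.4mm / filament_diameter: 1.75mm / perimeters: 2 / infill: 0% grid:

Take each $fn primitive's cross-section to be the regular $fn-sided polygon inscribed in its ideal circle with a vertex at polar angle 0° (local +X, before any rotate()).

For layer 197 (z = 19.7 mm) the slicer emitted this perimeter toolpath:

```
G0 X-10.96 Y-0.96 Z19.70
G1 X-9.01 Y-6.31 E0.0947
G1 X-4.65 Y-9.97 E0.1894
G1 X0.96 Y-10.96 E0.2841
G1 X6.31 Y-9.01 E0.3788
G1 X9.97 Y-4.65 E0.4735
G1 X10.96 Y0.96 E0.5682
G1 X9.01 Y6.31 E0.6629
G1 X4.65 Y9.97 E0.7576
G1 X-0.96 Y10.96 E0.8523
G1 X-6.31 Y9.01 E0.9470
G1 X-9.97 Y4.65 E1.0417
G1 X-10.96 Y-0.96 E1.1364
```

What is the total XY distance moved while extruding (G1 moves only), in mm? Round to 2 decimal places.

Sum the Euclidean lengths of each G1 segment: total = 68.33 mm.

68.33 mm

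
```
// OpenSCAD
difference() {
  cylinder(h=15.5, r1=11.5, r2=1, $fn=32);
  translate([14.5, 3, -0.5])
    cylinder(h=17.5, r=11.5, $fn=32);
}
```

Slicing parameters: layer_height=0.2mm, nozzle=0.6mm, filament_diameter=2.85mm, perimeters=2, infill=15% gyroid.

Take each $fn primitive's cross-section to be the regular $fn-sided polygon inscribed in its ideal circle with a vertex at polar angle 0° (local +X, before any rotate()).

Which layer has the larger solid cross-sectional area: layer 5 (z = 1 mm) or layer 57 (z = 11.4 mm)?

Layer 5 (z = 1): the cone (r1=11.5→r2=1) has section circumradius 10.823 here — a regular 32-gon (area = (32/2)·10.823²·sin(360°/32) = 365.61 mm²); the r=11.5 cylinder at (14.5, 3) contributes a regular 32-gon of circumradius 11.5 (area = (32/2)·11.500²·sin(360°/32) = 412.81 mm²); Subtracting the remaining from the first: starting from the cone (365.61 mm²), the r=11.5 cylinder at (14.5, 3) partially overlaps it — only the 85.59 mm² overlap (of its 412.81 mm²) is removed, clipping the outline — area = 280.01 mm². So its area = 280.01 mm². Layer 57 (z = 11.4): the cone: at t=0.735 of its height the radius interpolates to r₁+(r₂−r₁)t = 3.777, giving a regular 32-gon of that circumradius (area = (32/2)·3.777²·sin(360°/32) = 44.54 mm²); the r=11.5 cylinder at (14.5, 3) gives a regular 32-gon of circumradius 11.5 (constant along its height) (area = (32/2)·11.500²·sin(360°/32) = 412.81 mm²); Subtracting the remaining from the first: starting from the cone (44.54 mm²), the r=11.5 cylinder at (14.5, 3) partially overlaps it — only the 0.85 mm² overlap (of its 412.81 mm²) is removed, clipping the outline — area = 43.69 mm². So its area = 43.69 mm². Layer 5 is larger (280.01 vs 43.69 mm²).

layer 5 (z = 1 mm)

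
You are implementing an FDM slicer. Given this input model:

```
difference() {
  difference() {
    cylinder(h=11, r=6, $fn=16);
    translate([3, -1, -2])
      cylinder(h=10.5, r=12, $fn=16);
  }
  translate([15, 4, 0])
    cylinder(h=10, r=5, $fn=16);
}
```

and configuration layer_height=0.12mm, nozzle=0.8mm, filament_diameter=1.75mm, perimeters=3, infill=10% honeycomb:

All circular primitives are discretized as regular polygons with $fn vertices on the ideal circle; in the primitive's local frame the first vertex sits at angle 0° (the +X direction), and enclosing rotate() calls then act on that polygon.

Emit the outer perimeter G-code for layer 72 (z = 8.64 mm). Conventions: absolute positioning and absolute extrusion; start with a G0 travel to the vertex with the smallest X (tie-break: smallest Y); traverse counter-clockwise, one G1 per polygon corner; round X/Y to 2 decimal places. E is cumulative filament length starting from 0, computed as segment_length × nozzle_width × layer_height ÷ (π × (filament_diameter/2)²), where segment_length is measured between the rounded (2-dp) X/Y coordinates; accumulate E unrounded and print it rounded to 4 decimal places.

At z = 8.64 mm: the r=6 cylinder gives a regular 16-gon of circumradius 6 (constant along its height); the cylinder at (3, -1) is not intersected at this z (z outside [-2, 8.5]); Subtracting the remaining from the first: none of the subtracted shapes is present at this height, so the r=6 cylinder is unchanged — 1 connected region; the r=5 cylinder at (15, 4) contributes a regular 16-gon of circumradius 5; After the difference (first − rest): starting from that combined region, the r=5 cylinder at (15, 4) misses the remaining region (no effect) — 1 connected region. The outline is a single polygon with 16 vertices. Extrusion per mm of travel: 0.8 × 0.12 / (π × 0.875²) = 0.039912. Accumulating E over each segment gives final E = 1.4946.

G0 X-6.00 Y0.00 Z8.64
G1 X-5.54 Y-2.30 E0.0936
G1 X-4.24 Y-4.24 E0.1868
G1 X-2.30 Y-5.54 E0.2800
G1 X0.00 Y-6.00 E0.3736
G1 X2.30 Y-5.54 E0.4673
G1 X4.24 Y-4.24 E0.5605
G1 X5.54 Y-2.30 E0.6537
G1 X6.00 Y0.00 E0.7473
G1 X5.54 Y2.30 E0.8409
G1 X4.24 Y4.24 E0.9341
G1 X2.30 Y5.54 E1.0273
G1 X0.00 Y6.00 E1.1209
G1 X-2.30 Y5.54 E1.2146
G1 X-4.24 Y4.24 E1.3078
G1 X-5.54 Y2.30 E1.4010
G1 X-6.00 Y0.00 E1.4946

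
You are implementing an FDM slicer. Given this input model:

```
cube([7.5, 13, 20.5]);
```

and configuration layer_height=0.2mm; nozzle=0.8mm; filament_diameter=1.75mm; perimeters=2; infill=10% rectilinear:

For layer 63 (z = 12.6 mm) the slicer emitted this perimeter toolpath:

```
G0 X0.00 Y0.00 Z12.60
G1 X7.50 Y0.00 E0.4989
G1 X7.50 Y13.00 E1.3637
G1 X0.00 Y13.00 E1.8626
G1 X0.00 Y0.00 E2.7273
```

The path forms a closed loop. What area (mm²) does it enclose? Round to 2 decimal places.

Apply the shoelace formula to the sequence of (X, Y) vertices; enclosed area = 97.50 mm².

97.50 mm²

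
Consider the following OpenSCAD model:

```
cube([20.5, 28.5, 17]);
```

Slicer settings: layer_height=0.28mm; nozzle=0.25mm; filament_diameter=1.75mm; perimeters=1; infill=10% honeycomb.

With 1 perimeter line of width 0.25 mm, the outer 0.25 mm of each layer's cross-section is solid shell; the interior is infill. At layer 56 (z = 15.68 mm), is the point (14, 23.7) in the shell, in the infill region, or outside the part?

infill

At z = 15.68 mm: the 20.5×28.5 cube contributes its full rectangle. Overall, the cross-section is a single solid region. The nearest boundary edge runs (20.50, 28.50)→(0.00, 28.50); distance from the point to it = 4.80 mm. The point is inside the cross-section and 4.80 mm from the nearest boundary — more than the 0.25 mm shell width (1 × 0.25), so it's in the infill interior.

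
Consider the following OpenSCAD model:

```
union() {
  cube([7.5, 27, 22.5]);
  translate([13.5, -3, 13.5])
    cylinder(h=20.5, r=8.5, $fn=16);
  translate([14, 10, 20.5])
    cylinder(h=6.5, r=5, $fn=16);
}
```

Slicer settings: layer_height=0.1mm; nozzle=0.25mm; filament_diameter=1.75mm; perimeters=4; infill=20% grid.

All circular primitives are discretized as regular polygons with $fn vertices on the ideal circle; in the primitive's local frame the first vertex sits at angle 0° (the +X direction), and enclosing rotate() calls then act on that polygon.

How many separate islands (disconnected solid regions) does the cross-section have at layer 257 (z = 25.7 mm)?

At z = 25.7 mm: the cube does not reach this height (z outside [0, 22.5]); the r=8.5 cylinder at (13.5, -3) gives a regular 16-gon of circumradius 8.5 (constant along its height); the r=5 cylinder at (14, 10) contributes a regular 16-gon of circumradius 5; Merging all regions: the regions partially overlap (shared area 0.60 mm²), so overlapping operands fuse into one piece — 1 connected region. Overall, the cross-section is a single solid region. Island count = 1.

1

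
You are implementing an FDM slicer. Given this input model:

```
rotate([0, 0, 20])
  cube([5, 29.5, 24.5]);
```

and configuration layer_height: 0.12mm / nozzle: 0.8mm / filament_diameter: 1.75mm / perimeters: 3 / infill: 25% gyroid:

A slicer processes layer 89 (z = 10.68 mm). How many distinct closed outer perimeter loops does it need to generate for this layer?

1

At z = 10.68 mm: the 5×29.5 cube contributes its full rectangle; (rotated 20° about Z; rotation is an isometry so areas/perimeters/island counts are preserved). The result has 1 disconnected region.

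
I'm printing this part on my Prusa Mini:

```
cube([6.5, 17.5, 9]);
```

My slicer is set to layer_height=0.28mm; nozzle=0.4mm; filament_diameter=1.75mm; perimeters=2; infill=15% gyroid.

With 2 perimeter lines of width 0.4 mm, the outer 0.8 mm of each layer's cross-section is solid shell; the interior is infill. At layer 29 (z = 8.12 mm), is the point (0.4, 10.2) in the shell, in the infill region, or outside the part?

shell

At z = 8.12 mm: the cube is present — its section is the full 6.5×17.5 rectangle. Overall, the cross-section is a single solid region. The nearest boundary edge runs (0.00, 17.50)→(0.00, 0.00); distance from the point to it = 0.40 mm. The point is inside the cross-section, 0.40 mm from the nearest boundary — within the 0.8 mm shell band (2 × 0.4).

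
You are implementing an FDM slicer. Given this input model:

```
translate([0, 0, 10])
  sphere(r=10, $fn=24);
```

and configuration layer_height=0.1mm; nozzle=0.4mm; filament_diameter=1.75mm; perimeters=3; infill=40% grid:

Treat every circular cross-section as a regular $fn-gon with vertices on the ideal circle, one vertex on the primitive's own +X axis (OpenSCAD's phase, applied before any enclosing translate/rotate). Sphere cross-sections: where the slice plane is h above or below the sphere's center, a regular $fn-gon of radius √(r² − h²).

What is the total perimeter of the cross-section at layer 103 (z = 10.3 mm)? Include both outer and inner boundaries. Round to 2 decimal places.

62.62 mm

At z = 10.3 mm: the r=10 sphere contributes a regular 24-gon of circumradius √(10²−0.3²) = 9.995 (perimeter = 2·24·9.995·sin(180°/24) = 62.62 mm). Overall, the cross-section is a single solid region. Total boundary length (outer) = 62.62 mm.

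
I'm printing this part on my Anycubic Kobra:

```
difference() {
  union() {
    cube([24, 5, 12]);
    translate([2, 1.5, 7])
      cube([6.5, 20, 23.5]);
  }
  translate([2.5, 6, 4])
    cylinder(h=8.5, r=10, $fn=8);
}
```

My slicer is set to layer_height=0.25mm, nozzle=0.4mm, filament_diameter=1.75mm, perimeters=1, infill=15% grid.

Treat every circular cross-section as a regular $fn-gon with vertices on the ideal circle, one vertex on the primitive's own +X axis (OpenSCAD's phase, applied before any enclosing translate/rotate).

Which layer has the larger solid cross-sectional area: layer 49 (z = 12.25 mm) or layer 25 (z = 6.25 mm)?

layer 25 (z = 6.25 mm)

Layer 49 (z = 12.25): the cube does not reach this height (z outside [0, 12]); the cube at (2, 1.5) is present — its section is the full 6.5×20 rectangle (area 130.00 mm²); Merging all regions: only the 6.5×20 cube at (2, 1.5) is present, so the union is just that shape — area = 130.00 mm²; the r=10 cylinder at (2.5, 6) gives a regular 8-gon of circumradius 10 (constant along its height) (area = (8/2)·10.000²·sin(360°/8) = 282.84 mm²); Taking the first minus the rest: starting from the result so far (130.00 mm²), the r=10 cylinder at (2.5, 6) partially overlaps it — only the 86.74 mm² overlap (of its 282.84 mm²) is removed, clipping the outline — area = 43.26 mm². So its area = 43.26 mm². Layer 25 (z = 6.25): the cube is present — its section is the full 24×5 rectangle (area 120.00 mm²); the cube at (2, 1.5) is absent (z outside [7, 30.5]); Taking the union: only the 24×5 cube is present, so the union is just that shape — area = 120.00 mm²; the cylinder at (2.5, 6): section is a regular 8-gon, circumradius r=10 (area = (8/2)·10.000²·sin(360°/8) = 282.84 mm²); After the difference (first − rest): starting from that combined region (120.00 mm²), the r=10 cylinder at (2.5, 6) partially overlaps it — only the 55.25 mm² overlap (of its 282.84 mm²) is removed, clipping the outline — area = 64.75 mm². So its area = 64.75 mm². Layer 25 is larger (64.75 vs 43.26 mm²).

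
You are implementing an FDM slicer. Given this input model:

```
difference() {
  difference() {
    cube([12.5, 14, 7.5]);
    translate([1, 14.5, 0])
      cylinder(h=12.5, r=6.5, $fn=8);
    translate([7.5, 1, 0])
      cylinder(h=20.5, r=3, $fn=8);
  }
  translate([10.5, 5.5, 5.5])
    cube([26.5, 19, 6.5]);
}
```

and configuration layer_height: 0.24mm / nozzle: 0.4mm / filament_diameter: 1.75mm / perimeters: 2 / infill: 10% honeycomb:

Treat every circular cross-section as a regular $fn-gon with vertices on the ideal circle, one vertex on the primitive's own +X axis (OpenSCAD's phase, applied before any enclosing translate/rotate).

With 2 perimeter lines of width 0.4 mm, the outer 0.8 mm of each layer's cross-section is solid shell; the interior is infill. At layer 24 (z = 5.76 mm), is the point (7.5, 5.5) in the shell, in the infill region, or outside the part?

infill

At z = 5.76 mm: the cube (footprint 12.5×14) is included at this height; the r=6.5 cylinder at (1, 14.5) contributes a regular 8-gon of circumradius 6.5; the r=3 cylinder at (7.5, 1) contributes a regular 8-gon of circumradius 3; Taking the first minus the rest: starting from the 12.5×14 cube, the r=6.5 cylinder at (1, 14.5) partially overlaps it — only the 32.47 mm² overlap (of its 119.50 mm²) is removed, clipping the outline; the r=3 cylinder at (7.5, 1) partially overlaps it — only the 18.31 mm² overlap (of its 25.46 mm²) is removed, clipping the outline — 1 connected region; the 26.5×19 cube at (10.5, 5.5) contributes its full rectangle; Taking the first minus the rest: starting from that combined region, the 26.5×19 cube at (10.5, 5.5) partially overlaps it — only the 17.00 mm² overlap (of its 503.50 mm²) is removed, clipping the outline — 1 connected region. Overall, the cross-section is a single solid region. The nearest boundary edge runs (9.62, 3.12)→(7.50, 4.00); distance from the point to it = 1.50 mm. The point is inside the cross-section and 1.50 mm from the nearest boundary — more than the 0.8 mm shell width (2 × 0.4), so it's in the infill interior.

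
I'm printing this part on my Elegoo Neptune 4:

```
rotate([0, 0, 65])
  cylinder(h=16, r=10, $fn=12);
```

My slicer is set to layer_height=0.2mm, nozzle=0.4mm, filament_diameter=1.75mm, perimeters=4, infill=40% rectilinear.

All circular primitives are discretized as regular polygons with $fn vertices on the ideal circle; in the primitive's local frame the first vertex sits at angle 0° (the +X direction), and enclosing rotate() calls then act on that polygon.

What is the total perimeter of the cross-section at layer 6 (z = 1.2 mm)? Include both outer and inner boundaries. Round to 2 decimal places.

At z = 1.2 mm: the r=10 cylinder gives a regular 12-gon of circumradius 10 (constant along its height) (perimeter = 2·12·10.000·sin(180°/12) = 62.12 mm); (rotated 65° about Z; rotation is an isometry so areas/perimeters/island counts are preserved). Overall, the cross-section is a single solid region. Total boundary length (outer) = 62.12 mm.

62.12 mm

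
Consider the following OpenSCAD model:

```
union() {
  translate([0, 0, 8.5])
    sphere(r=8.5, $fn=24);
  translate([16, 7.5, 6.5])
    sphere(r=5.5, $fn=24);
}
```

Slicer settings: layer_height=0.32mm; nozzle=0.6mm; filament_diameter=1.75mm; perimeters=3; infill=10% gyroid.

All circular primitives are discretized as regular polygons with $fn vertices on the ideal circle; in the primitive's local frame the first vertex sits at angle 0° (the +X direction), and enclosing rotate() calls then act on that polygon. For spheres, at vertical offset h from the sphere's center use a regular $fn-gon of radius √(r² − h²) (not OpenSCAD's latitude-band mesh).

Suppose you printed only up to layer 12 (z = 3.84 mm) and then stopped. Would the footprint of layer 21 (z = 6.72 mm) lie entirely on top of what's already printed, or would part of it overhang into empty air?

part overhangs

Compare the two slices. At z = 3.84: the r=8.5 sphere contributes a regular 24-gon of circumradius √(8.5²−4.66²) = 7.109 (area = (24/2)·7.109²·sin(360°/24) = 156.95 mm²); the r=5.5 sphere at (16, 7.5) contributes a regular 24-gon of circumradius √(5.5²−2.66²) = 4.814 (area = (24/2)·4.814²·sin(360°/24) = 71.98 mm²); Combining (union): the 2 present regions are separate (no shared area or edge), so areas and boundary lengths simply add and each stays a separate island — area = 228.93 mm². At z = 6.72: the sphere: section is a regular 24-gon, circumradius = √(r²−h²) = √(8.5²−1.78²) = 8.312 (area = (24/2)·8.312²·sin(360°/24) = 214.56 mm²); the r=5.5 sphere at (16, 7.5) contributes a regular 24-gon of circumradius √(5.5²−0.22²) = 5.496 (area = (24/2)·5.496²·sin(360°/24) = 93.80 mm²); Combining (union): the 2 present regions are separate (no shared area or edge), so areas and boundary lengths simply add and each stays a separate island — area = 308.36 mm². Checking containment: at z = 6.72 the cross-section extends beyond the z = 3.84 cross-section by about 79.43 mm².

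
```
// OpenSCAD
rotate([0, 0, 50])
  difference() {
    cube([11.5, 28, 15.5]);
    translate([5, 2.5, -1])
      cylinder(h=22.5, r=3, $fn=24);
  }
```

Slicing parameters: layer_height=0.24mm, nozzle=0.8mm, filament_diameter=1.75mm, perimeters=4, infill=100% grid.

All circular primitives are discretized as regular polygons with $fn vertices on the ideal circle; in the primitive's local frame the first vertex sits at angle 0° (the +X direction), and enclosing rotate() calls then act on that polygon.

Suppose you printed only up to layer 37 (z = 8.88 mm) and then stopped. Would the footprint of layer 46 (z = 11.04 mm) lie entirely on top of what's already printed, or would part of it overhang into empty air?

entirely on top

Compare the two slices. At z = 8.88: the cube is present — its section is the full 11.5×28 rectangle (area 322.00 mm²); the cylinder at (5, 2.5): section is a regular 24-gon, circumradius r=3 (area = (24/2)·3.000²·sin(360°/24) = 27.95 mm²); Taking the first minus the rest: starting from the 11.5×28 cube (322.00 mm²), the r=3 cylinder at (5, 2.5) partially overlaps it — only the 26.88 mm² overlap (of its 27.95 mm²) is removed, clipping the outline — area = 295.12 mm²; (rotated 50° about Z; rotation is an isometry so areas/perimeters/island counts are preserved). At z = 11.04: the cube (footprint 11.5×28) is included at this height (area 322.00 mm²); the cylinder at (5, 2.5): section is a regular 24-gon, circumradius r=3 (area = (24/2)·3.000²·sin(360°/24) = 27.95 mm²); Taking the first minus the rest: starting from the 11.5×28 cube (322.00 mm²), the r=3 cylinder at (5, 2.5) partially overlaps it — only the 26.88 mm² overlap (of its 27.95 mm²) is removed, clipping the outline — area = 295.12 mm²; (whole slice rotated 50° about Z — lengths, areas and connectivity unchanged). Checking containment: the cross-section at z = 11.04 is a subset of the cross-section at z = 8.88.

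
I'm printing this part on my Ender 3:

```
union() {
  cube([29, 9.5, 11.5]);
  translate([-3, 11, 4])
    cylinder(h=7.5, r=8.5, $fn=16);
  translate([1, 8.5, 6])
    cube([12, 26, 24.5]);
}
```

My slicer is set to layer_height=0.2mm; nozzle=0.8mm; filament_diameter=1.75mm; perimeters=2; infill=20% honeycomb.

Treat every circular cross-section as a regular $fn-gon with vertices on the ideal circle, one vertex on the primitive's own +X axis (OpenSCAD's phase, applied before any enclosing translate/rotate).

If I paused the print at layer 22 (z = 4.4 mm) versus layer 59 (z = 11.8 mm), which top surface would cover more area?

layer 22 (z = 4.4 mm)

Layer 22 (z = 4.4): the cube is present — its section is the full 29×9.5 rectangle (area 275.50 mm²); the r=8.5 cylinder at (-3, 11) gives a regular 16-gon of circumradius 8.5 (constant along its height) (area = (16/2)·8.500²·sin(360°/16) = 221.19 mm²); the cube at (1, 8.5) is not intersected at this z (z outside [6, 30.5]); Combining (union): the regions partially overlap — summed areas 496.69 mm² minus the doubly-counted overlap 22.67 mm² gives 474.02 mm² — area = 474.02 mm². So its area = 474.02 mm². Layer 59 (z = 11.8): the cube is absent (z outside [0, 11.5]); the cylinder at (-3, 11) is absent (z outside [4, 11.5]); the cube at (1, 8.5) is present — its section is the full 12×26 rectangle (area 312.00 mm²); Merging all regions: only the 12×26 cube at (1, 8.5) is present, so the union is just that shape — area = 312.00 mm². So its area = 312.00 mm². Layer 22 is larger (474.02 vs 312.00 mm²).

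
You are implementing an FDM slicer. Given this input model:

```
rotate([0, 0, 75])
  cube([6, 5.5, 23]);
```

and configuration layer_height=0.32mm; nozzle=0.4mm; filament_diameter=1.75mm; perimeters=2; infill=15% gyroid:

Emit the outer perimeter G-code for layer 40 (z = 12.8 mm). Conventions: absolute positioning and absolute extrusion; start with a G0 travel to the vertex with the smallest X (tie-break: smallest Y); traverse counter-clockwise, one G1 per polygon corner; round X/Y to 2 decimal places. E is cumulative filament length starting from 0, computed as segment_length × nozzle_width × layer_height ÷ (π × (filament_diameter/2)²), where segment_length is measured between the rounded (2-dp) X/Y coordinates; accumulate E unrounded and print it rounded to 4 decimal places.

G0 X-5.31 Y1.42 Z12.80
G1 X0.00 Y0.00 E0.2925
G1 X1.55 Y5.80 E0.6120
G1 X-3.76 Y7.22 E0.9045
G1 X-5.31 Y1.42 E1.2240

At z = 12.8 mm: the 6×5.5 cube contributes its full rectangle; (whole slice rotated 75° about Z — lengths, areas and connectivity unchanged). The outline is a single polygon with 4 vertices. Extrusion per mm of travel: 0.4 × 0.32 / (π × 0.875²) = 0.053216. Accumulating E over each segment gives final E = 1.2240.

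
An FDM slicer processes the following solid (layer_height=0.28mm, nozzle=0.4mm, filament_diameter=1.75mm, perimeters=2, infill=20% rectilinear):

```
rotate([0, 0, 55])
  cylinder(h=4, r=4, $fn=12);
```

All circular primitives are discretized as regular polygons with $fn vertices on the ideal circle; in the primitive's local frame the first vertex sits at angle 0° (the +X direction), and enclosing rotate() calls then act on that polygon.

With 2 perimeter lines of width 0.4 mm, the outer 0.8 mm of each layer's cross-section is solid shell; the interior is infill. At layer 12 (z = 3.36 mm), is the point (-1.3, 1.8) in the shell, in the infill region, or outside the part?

At z = 3.36 mm: the cylinder: section is a regular 12-gon, circumradius r=4; (rotated 55° about Z; rotation is an isometry so areas/perimeters/island counts are preserved). Overall, the cross-section is a single solid region. Undo the 55° rotation: the query point maps to (0.729, 2.097) in the un-rotated model frame. The nearest boundary edge runs (2.00, 3.46)→(0.00, 4.00); distance from the point to it = 1.65 mm. The point is inside the cross-section and 1.65 mm from the nearest boundary — more than the 0.8 mm shell width (2 × 0.4), so it's in the infill interior.

infill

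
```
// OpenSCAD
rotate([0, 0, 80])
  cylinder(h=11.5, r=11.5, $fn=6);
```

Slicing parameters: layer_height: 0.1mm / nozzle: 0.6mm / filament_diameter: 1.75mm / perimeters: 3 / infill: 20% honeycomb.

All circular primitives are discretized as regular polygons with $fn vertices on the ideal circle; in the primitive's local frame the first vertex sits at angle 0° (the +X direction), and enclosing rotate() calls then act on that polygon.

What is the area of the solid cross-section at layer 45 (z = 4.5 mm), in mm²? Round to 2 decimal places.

At z = 4.5 mm: the cylinder: section is a regular 6-gon, circumradius r=11.5 (area = (6/2)·11.500²·sin(360°/6) = 343.60 mm²); (rotated 80° about Z; rotation is an isometry so areas/perimeters/island counts are preserved). Overall, the cross-section is a single solid region. Net area = 343.60 mm².

343.60 mm²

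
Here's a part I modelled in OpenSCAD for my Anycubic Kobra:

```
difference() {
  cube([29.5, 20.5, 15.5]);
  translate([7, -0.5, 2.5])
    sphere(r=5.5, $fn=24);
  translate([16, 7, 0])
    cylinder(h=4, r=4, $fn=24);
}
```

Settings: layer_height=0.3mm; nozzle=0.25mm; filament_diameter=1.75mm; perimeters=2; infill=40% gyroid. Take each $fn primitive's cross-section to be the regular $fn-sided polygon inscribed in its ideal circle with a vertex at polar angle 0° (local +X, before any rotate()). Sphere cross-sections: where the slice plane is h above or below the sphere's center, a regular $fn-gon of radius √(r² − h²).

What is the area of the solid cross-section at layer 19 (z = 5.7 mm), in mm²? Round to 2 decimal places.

578.12 mm²

At z = 5.7 mm: the cube is present — its section is the full 29.5×20.5 rectangle (area 604.75 mm²); the r=5.5 sphere at (7, -0.5) contributes a regular 24-gon of circumradius √(5.5²−3.2²) = 4.473 (area = (24/2)·4.473²·sin(360°/24) = 62.15 mm²); the cylinder at (16, 7) does not reach this height (z outside [0, 4]); After the difference (first − rest): starting from the 29.5×20.5 cube (604.75 mm²), the r=5.5 sphere at (7, -0.5) partially overlaps it — only the 26.63 mm² overlap (of its 62.15 mm²) is removed, clipping the outline — area = 578.12 mm². Overall, the cross-section is a single solid region. Net area = 578.12 mm².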